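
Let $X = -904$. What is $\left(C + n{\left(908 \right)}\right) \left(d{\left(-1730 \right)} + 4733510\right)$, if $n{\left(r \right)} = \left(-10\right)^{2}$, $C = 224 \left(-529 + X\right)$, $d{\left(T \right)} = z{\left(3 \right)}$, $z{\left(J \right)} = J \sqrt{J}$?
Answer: $-1518945490920 - 962676 \sqrt{3} \approx -1.5189 \cdot 10^{12}$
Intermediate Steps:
$z{\left(J \right)} = J^{\frac{3}{2}}$
$d{\left(T \right)} = 3 \sqrt{3}$ ($d{\left(T \right)} = 3^{\frac{3}{2}} = 3 \sqrt{3}$)
$C = -320992$ ($C = 224 \left(-529 - 904\right) = 224 \left(-1433\right) = -320992$)
$n{\left(r \right)} = 100$
$\left(C + n{\left(908 \right)}\right) \left(d{\left(-1730 \right)} + 4733510\right) = \left(-320992 + 100\right) \left(3 \sqrt{3} + 4733510\right) = - 320892 \left(4733510 + 3 \sqrt{3}\right) = -1518945490920 - 962676 \sqrt{3}$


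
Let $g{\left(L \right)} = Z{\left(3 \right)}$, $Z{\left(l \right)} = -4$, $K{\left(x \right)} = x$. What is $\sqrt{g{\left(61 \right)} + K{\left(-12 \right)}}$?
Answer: $4 i \approx 4.0 i$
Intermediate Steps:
$g{\left(L \right)} = -4$
$\sqrt{g{\left(61 \right)} + K{\left(-12 \right)}} = \sqrt{-4 - 12} = \sqrt{-16} = 4 i$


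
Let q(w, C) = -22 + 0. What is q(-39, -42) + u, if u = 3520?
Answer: 3498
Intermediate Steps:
q(w, C) = -22
q(-39, -42) + u = -22 + 3520 = 3498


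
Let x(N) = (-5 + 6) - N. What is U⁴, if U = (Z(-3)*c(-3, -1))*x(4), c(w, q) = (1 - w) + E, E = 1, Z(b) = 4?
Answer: 12960000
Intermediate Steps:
x(N) = 1 - N
c(w, q) = 2 - w (c(w, q) = (1 - w) + 1 = 2 - w)
U = -60 (U = (4*(2 - 1*(-3)))*(1 - 1*4) = (4*(2 + 3))*(1 - 4) = (4*5)*(-3) = 20*(-3) = -60)
U⁴ = (-60)⁴ = 12960000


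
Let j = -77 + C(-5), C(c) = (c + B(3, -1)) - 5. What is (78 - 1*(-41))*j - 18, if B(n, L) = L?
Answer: -10490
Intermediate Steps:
C(c) = -6 + c (C(c) = (c - 1) - 5 = (-1 + c) - 5 = -6 + c)
j = -88 (j = -77 + (-6 - 5) = -77 - 11 = -88)
(78 - 1*(-41))*j - 18 = (78 - 1*(-41))*(-88) - 18 = (78 + 41)*(-88) - 18 = 119*(-88) - 18 = -10472 - 18 = -10490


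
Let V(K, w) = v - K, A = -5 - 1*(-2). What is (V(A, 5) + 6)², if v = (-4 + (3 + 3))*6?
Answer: 441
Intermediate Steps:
A = -3 (A = -5 + 2 = -3)
v = 12 (v = (-4 + 6)*6 = 2*6 = 12)
V(K, w) = 12 - K
(V(A, 5) + 6)² = ((12 - 1*(-3)) + 6)² = ((12 + 3) + 6)² = (15 + 6)² = 21² = 441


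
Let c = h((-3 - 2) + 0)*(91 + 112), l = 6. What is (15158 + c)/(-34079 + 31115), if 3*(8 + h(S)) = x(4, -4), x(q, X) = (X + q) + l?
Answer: -3485/741 ≈ -4.7031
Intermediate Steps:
x(q, X) = 6 + X + q (x(q, X) = (X + q) + 6 = 6 + X + q)
h(S) = -6 (h(S) = -8 + (6 - 4 + 4)/3 = -8 + (⅓)*6 = -8 + 2 = -6)
c = -1218 (c = -6*(91 + 112) = -6*203 = -1218)
(15158 + c)/(-34079 + 31115) = (15158 - 1218)/(-34079 + 31115) = 13940/(-2964) = 13940*(-1/2964) = -3485/741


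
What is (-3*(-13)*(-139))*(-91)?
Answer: 493311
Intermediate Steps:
(-3*(-13)*(-139))*(-91) = (39*(-139))*(-91) = -5421*(-91) = 493311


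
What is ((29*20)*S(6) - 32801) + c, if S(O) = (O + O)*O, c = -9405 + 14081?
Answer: 13635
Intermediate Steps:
c = 4676
S(O) = 2*O² (S(O) = (2*O)*O = 2*O²)
((29*20)*S(6) - 32801) + c = ((29*20)*(2*6²) - 32801) + 4676 = (580*(2*36) - 32801) + 4676 = (580*72 - 32801) + 4676 = (41760 - 32801) + 4676 = 8959 + 4676 = 13635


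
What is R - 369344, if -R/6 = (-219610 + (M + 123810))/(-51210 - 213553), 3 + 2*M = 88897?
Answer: -97788933590/264763 ≈ -3.6935e+5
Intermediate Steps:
M = 44447 (M = -3/2 + (1/2)*88897 = -3/2 + 88897/2 = 44447)
R = -308118/264763 (R = -6*(-219610 + (44447 + 123810))/(-51210 - 213553) = -6*(-219610 + 168257)/(-264763) = -(-308118)*(-1)/264763 = -6*51353/264763 = -308118/264763 ≈ -1.1637)
R - 369344 = -308118/264763 - 369344 = -97788933590/264763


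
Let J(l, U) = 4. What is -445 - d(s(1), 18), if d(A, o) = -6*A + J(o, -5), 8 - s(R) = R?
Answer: -407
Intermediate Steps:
s(R) = 8 - R
d(A, o) = 4 - 6*A (d(A, o) = -6*A + 4 = 4 - 6*A)
-445 - d(s(1), 18) = -445 - (4 - 6*(8 - 1*1)) = -445 - (4 - 6*(8 - 1)) = -445 - (4 - 6*7) = -445 - (4 - 42) = -445 - 1*(-38) = -445 + 38 = -407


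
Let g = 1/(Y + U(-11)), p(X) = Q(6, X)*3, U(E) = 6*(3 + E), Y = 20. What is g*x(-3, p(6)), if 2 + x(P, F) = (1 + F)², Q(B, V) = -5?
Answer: -97/14 ≈ -6.9286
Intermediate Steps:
U(E) = 18 + 6*E
p(X) = -15 (p(X) = -5*3 = -15)
x(P, F) = -2 + (1 + F)²
g = -1/28 (g = 1/(20 + (18 + 6*(-11))) = 1/(20 + (18 - 66)) = 1/(20 - 48) = 1/(-28) = -1/28 ≈ -0.035714)
g*x(-3, p(6)) = -(-2 + (1 - 15)²)/28 = -(-2 + (-14)²)/28 = -(-2 + 196)/28 = -1/28*194 = -97/14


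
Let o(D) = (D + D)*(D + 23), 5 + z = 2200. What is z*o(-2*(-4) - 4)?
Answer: 474120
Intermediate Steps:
z = 2195 (z = -5 + 2200 = 2195)
o(D) = 2*D*(23 + D) (o(D) = (2*D)*(23 + D) = 2*D*(23 + D))
z*o(-2*(-4) - 4) = 2195*(2*(-2*(-4) - 4)*(23 + (-2*(-4) - 4))) = 2195*(2*(8 - 4)*(23 + (8 - 4))) = 2195*(2*4*(23 + 4)) = 2195*(2*4*27) = 2195*216 = 474120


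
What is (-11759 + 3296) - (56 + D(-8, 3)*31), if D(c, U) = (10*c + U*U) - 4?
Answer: -6194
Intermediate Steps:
D(c, U) = -4 + U**2 + 10*c (D(c, U) = (10*c + U**2) - 4 = (U**2 + 10*c) - 4 = -4 + U**2 + 10*c)
(-11759 + 3296) - (56 + D(-8, 3)*31) = (-11759 + 3296) - (56 + (-4 + 3**2 + 10*(-8))*31) = -8463 - (56 + (-4 + 9 - 80)*31) = -8463 - (56 - 75*31) = -8463 - (56 - 2325) = -8463 - 1*(-2269) = -8463 + 2269 = -6194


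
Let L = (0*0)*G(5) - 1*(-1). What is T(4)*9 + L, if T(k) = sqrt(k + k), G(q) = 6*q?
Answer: 1 + 18*sqrt(2) ≈ 26.456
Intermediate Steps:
T(k) = sqrt(2)*sqrt(k) (T(k) = sqrt(2*k) = sqrt(2)*sqrt(k))
L = 1 (L = (0*0)*(6*5) - 1*(-1) = 0*30 + 1 = 0 + 1 = 1)
T(4)*9 + L = (sqrt(2)*sqrt(4))*9 + 1 = (sqrt(2)*2)*9 + 1 = (2*sqrt(2))*9 + 1 = 18*sqrt(2) + 1 = 1 + 18*sqrt(2)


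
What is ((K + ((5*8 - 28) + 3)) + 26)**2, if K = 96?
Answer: 18769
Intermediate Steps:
((K + ((5*8 - 28) + 3)) + 26)**2 = ((96 + ((5*8 - 28) + 3)) + 26)**2 = ((96 + ((40 - 28) + 3)) + 26)**2 = ((96 + (12 + 3)) + 26)**2 = ((96 + 15) + 26)**2 = (111 + 26)**2 = 137**2 = 18769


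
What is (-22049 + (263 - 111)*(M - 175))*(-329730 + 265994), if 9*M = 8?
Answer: 27828731000/9 ≈ 3.0921e+9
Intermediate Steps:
M = 8/9 (M = (⅑)*8 = 8/9 ≈ 0.88889)
(-22049 + (263 - 111)*(M - 175))*(-329730 + 265994) = (-22049 + (263 - 111)*(8/9 - 175))*(-329730 + 265994) = (-22049 + 152*(-1567/9))*(-63736) = (-22049 - 238184/9)*(-63736) = -436625/9*(-63736) = 27828731000/9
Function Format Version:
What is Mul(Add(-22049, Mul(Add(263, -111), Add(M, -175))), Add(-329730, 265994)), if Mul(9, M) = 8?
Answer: Rational(27828731000, 9) ≈ 3.0921e+9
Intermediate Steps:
M = Rational(8, 9) (M = Mul(Rational(1, 9), 8) = Rational(8, 9) ≈ 0.88889)
Mul(Add(-22049, Mul(Add(263, -111), Add(M, -175))), Add(-329730, 265994)) = Mul(Add(-22049, Mul(Add(263, -111), Add(Rational(8, 9), -175))), Add(-329730, 265994)) = Mul(Add(-22049, Mul(152, Rational(-1567, 9))), -63736) = Mul(Add(-22049, Rational(-238184, 9)), -63736) = Mul(Rational(-436625, 9), -63736) = Rational(27828731000, 9)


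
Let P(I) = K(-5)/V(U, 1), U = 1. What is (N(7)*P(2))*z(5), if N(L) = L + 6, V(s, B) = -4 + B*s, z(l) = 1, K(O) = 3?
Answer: -13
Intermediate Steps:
N(L) = 6 + L
P(I) = -1 (P(I) = 3/(-4 + 1*1) = 3/(-4 + 1) = 3/(-3) = 3*(-1/3) = -1)
(N(7)*P(2))*z(5) = ((6 + 7)*(-1))*1 = (13*(-1))*1 = -13*1 = -13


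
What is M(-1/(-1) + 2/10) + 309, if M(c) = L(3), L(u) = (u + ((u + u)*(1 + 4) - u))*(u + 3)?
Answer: 489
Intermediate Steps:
L(u) = 10*u*(3 + u) (L(u) = (u + ((2*u)*5 - u))*(3 + u) = (u + (10*u - u))*(3 + u) = (u + 9*u)*(3 + u) = (10*u)*(3 + u) = 10*u*(3 + u))
M(c) = 180 (M(c) = 10*3*(3 + 3) = 10*3*6 = 180)
M(-1/(-1) + 2/10) + 309 = 180 + 309 = 489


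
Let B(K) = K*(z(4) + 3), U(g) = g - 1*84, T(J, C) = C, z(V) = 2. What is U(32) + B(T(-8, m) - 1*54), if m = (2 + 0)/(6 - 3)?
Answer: -956/3 ≈ -318.67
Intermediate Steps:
m = 2/3 ≈ 0.66667
U(g) = -84 + g (U(g) = g - 84 = -84 + g)
B(K) = 5*K (B(K) = K*(2 + 3) = K*5 = 5*K)
U(32) + B(T(-8, m) - 1*54) = (-84 + 32) + 5*(2/3 - 1*54) = -52 + 5*(2/3 - 54) = -52 + 5*(-160/3) = -52 - 800/3 = -956/3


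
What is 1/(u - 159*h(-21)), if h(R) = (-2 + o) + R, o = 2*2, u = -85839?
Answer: -1/82818 ≈ -1.2075e-5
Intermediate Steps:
o = 4
h(R) = 2 + R (h(R) = (-2 + 4) + R = 2 + R)
1/(u - 159*h(-21)) = 1/(-85839 - 159*(2 - 21)) = 1/(-85839 - 159*(-19)) = 1/(-85839 + 3021) = 1/(-82818) = -1/82818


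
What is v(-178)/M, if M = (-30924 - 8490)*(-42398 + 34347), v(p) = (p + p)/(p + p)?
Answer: 1/317322114 ≈ 3.1514e-9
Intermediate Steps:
v(p) = 1 (v(p) = (2*p)/((2*p)) = (2*p)*(1/(2*p)) = 1)
M = 317322114 (M = -39414*(-8051) = 317322114)
v(-178)/M = 1/317322114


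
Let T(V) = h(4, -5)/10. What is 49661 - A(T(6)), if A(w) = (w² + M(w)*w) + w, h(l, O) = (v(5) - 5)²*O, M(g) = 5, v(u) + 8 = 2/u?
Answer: 109590239/2500 ≈ 43836.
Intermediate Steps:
v(u) = -8 + 2/u
h(l, O) = 3969*O/25 (h(l, O) = ((-8 + 2/5) - 5)²*O = ((-8 + 2*(⅕)) - 5)²*O = ((-8 + ⅖) - 5)²*O = (-38/5 - 5)²*O = (-63/5)²*O = 3969*O/25)
T(V) = -3969/50 (T(V) = ((3969/25)*(-5))/10 = -3969/5*⅒ = -3969/50)
A(w) = w² + 6*w (A(w) = (w² + 5*w) + w = w² + 6*w)
49661 - A(T(6)) = 49661 - (-3969)*(6 - 3969/50)/50 = 49661 - (-3969)*(-3669)/(50*50) = 49661 - 1*14562261/2500 = 49661 - 14562261/2500 = 109590239/2500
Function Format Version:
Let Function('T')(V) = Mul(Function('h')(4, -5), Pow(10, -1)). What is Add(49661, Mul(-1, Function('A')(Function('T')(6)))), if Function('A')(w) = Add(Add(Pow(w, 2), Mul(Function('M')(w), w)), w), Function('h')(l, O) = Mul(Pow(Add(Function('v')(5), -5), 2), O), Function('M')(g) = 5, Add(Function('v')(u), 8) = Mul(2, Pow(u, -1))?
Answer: Rational(109590239, 2500) ≈ 43836.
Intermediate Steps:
Function('v')(u) = Add(-8, Mul(2, Pow(u, -1)))
Function('h')(l, O) = Mul(Rational(3969, 25), O) (Function('h')(l, O) = Mul(Pow(Add(Add(-8, Mul(2, Pow(5, -1))), -5), 2), O) = Mul(Pow(Add(Add(-8, Mul(2, Rational(1, 5))), -5), 2), O) = Mul(Pow(Add(Add(-8, Rational(2, 5)), -5), 2), O) = Mul(Pow(Add(Rational(-38, 5), -5), 2), O) = Mul(Pow(Rational(-63, 5), 2), O) = Mul(Rational(3969, 25), O))
Function('T')(V) = Rational(-3969, 50) (Function('T')(V) = Mul(Mul(Rational(3969, 25), -5), Pow(10, -1)) = Mul(Rational(-3969, 5), Rational(1, 10)) = Rational(-3969, 50))
Function('A')(w) = Add(Pow(w, 2), Mul(6, w)) (Function('A')(w) = Add(Add(Pow(w, 2), Mul(5, w)), w) = Add(Pow(w, 2), Mul(6, w)))
Add(49661, Mul(-1, Function('A')(Function('T')(6)))) = Add(49661, Mul(-1, Mul(Rational(-3969, 50), Add(6, Rational(-3969, 50))))) = Add(49661, Mul(-1, Mul(Rational(-3969, 50), Rational(-3669, 50)))) = Add(49661, Mul(-1, Rational(14562261, 2500))) = Add(49661, Rational(-14562261, 2500)) = Rational(109590239, 2500)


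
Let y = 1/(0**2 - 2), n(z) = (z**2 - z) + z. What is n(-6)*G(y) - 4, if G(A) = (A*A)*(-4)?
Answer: -40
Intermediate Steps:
n(z) = z**2
y = -1/2 (y = 1/(0 - 2) = 1/(-2) = -1/2 ≈ -0.50000)
G(A) = -4*A**2 (G(A) = A**2*(-4) = -4*A**2)
n(-6)*G(y) - 4 = (-6)**2*(-4*(-1/2)**2) - 4 = 36*(-4*1/4) - 4 = 36*(-1) - 4 = -36 - 4 = -40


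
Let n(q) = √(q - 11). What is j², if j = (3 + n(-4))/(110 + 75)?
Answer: (3 + I*√15)²/34225 ≈ -0.00017531 + 0.00067897*I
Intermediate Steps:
n(q) = √(-11 + q)
j = 3/185 + I*√15/185 (j = (3 + √(-11 - 4))/(110 + 75) = (3 + √(-15))/185 = (3 + I*√15)*(1/185) = 3/185 + I*√15/185 ≈ 0.016216 + 0.020935*I)
j² = (3/185 + I*√15/185)²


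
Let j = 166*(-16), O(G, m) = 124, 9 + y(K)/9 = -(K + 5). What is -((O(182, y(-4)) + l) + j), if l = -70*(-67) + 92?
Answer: -2250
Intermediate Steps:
y(K) = -126 - 9*K (y(K) = -81 + 9*(-(K + 5)) = -81 + 9*(-(5 + K)) = -81 + 9*(-5 - K) = -81 + (-45 - 9*K) = -126 - 9*K)
l = 4782 (l = 4690 + 92 = 4782)
j = -2656
-((O(182, y(-4)) + l) + j) = -((124 + 4782) - 2656) = -(4906 - 2656) = -1*2250 = -2250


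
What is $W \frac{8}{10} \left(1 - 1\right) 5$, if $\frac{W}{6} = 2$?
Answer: $0$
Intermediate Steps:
$W = 12$ ($W = 6 \cdot 2 = 12$)
$W \frac{8}{10} \left(1 - 1\right) 5 = 12 \cdot \frac{8}{10} \left(1 - 1\right) 5 = 12 \cdot 8 \cdot \frac{1}{10} \cdot 0 \cdot 5 = 12 \cdot \frac{4}{5} \cdot 0 = \frac{48}{5} \cdot 0 = 0$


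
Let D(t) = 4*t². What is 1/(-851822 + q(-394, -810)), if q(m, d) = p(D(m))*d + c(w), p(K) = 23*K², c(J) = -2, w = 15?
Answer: -1/7183196135515504 ≈ -1.3921e-16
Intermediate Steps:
q(m, d) = -2 + 368*d*m⁴ (q(m, d) = (23*(4*m²)²)*d - 2 = (23*(16*m⁴))*d - 2 = (368*m⁴)*d - 2 = 368*d*m⁴ - 2 = -2 + 368*d*m⁴)
1/(-851822 + q(-394, -810)) = 1/(-851822 + (-2 + 368*(-810)*(-394)⁴)) = 1/(-851822 + (-2 + 368*(-810)*24098215696)) = 1/(-851822 + (-2 - 7183196134663680)) = 1/(-851822 - 7183196134663682) = 1/(-7183196135515504) = -1/7183196135515504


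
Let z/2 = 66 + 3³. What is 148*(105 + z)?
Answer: 43068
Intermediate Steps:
z = 186 (z = 2*(66 + 3³) = 2*(66 + 27) = 2*93 = 186)
148*(105 + z) = 148*(105 + 186) = 148*291 = 43068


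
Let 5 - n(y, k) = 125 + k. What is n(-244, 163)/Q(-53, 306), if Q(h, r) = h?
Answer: 283/53 ≈ 5.3396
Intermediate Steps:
n(y, k) = -120 - k (n(y, k) = 5 - (125 + k) = 5 + (-125 - k) = -120 - k)
n(-244, 163)/Q(-53, 306) = (-120 - 1*163)/(-53) = (-120 - 163)*(-1/53) = -283*(-1/53) = 283/53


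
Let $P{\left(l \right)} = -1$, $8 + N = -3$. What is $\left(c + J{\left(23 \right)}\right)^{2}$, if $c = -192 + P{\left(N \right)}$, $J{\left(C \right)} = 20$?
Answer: $29929$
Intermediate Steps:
$N = -11$ ($N = -8 - 3 = -11$)
$c = -193$ ($c = -192 - 1 = -193$)
$\left(c + J{\left(23 \right)}\right)^{2} = \left(-193 + 20\right)^{2} = \left(-173\right)^{2} = 29929$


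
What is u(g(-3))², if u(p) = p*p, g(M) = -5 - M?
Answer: 16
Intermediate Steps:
u(p) = p²
u(g(-3))² = ((-5 - 1*(-3))²)² = ((-5 + 3)²)² = ((-2)²)² = 4² = 16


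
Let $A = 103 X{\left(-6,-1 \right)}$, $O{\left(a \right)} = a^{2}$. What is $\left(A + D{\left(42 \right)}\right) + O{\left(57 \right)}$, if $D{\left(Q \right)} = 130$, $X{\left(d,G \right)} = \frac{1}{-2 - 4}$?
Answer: $\frac{20171}{6} \approx 3361.8$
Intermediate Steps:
$X{\left(d,G \right)} = - \frac{1}{6}$ ($X{\left(d,G \right)} = \frac{1}{-6} = - \frac{1}{6}$)
$A = - \frac{103}{6}$ ($A = 103 \left(- \frac{1}{6}\right) = - \frac{103}{6} \approx -17.167$)
$\left(A + D{\left(42 \right)}\right) + O{\left(57 \right)} = \left(- \frac{103}{6} + 130\right) + 57^{2} = \frac{677}{6} + 3249 = \frac{20171}{6}$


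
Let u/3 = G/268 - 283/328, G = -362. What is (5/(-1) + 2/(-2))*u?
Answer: 437805/10988 ≈ 39.844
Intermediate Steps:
u = -145935/21976 (u = 3*(-362/268 - 283/328) = 3*(-362*1/268 - 283*1/328) = 3*(-181/134 - 283/328) = 3*(-48645/21976) = -145935/21976 ≈ -6.6407)
(5/(-1) + 2/(-2))*u = (5/(-1) + 2/(-2))*(-145935/21976) = (5*(-1) + 2*(-1/2))*(-145935/21976) = (-5 - 1)*(-145935/21976) = -6*(-145935/21976) = 437805/10988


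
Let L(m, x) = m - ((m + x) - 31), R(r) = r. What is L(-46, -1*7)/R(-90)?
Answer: -19/45 ≈ -0.42222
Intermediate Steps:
L(m, x) = 31 - x (L(m, x) = m - (-31 + m + x) = m + (31 - m - x) = 31 - x)
L(-46, -1*7)/R(-90) = (31 - (-1)*7)/(-90) = (31 - 1*(-7))*(-1/90) = (31 + 7)*(-1/90) = 38*(-1/90) = -19/45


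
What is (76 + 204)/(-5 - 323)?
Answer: -35/41 ≈ -0.85366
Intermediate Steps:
(76 + 204)/(-5 - 323) = 280/(-328) = 280*(-1/328) = -35/41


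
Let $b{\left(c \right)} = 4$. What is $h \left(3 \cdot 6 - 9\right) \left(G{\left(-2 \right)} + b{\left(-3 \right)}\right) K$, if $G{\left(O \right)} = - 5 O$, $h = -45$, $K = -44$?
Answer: $249480$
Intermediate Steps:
$h \left(3 \cdot 6 - 9\right) \left(G{\left(-2 \right)} + b{\left(-3 \right)}\right) K = - 45 \left(3 \cdot 6 - 9\right) \left(\left(-5\right) \left(-2\right) + 4\right) \left(-44\right) = - 45 \left(18 - 9\right) \left(10 + 4\right) \left(-44\right) = - 45 \cdot 9 \cdot 14 \left(-44\right) = \left(-45\right) 126 \left(-44\right) = \left(-5670\right) \left(-44\right) = 249480$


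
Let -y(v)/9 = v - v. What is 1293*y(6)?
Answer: 0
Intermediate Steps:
y(v) = 0 (y(v) = -9*(v - v) = -9*0 = 0)
1293*y(6) = 1293*0 = 0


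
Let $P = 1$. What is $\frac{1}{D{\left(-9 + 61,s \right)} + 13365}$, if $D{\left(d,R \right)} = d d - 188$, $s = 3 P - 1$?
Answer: $\frac{1}{15881} \approx 6.2968 \cdot 10^{-5}$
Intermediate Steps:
$s = 2$ ($s = 3 \cdot 1 - 1 = 3 - 1 = 2$)
$D{\left(d,R \right)} = -188 + d^{2}$ ($D{\left(d,R \right)} = d^{2} - 188 = -188 + d^{2}$)
$\frac{1}{D{\left(-9 + 61,s \right)} + 13365} = \frac{1}{\left(-188 + \left(-9 + 61\right)^{2}\right) + 13365} = \frac{1}{\left(-188 + 52^{2}\right) + 13365} = \frac{1}{\left(-188 + 2704\right) + 13365} = \frac{1}{2516 + 13365} = \frac{1}{15881}$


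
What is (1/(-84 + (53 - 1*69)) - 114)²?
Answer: 129982801/10000 ≈ 12998.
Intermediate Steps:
(1/(-84 + (53 - 1*69)) - 114)² = (1/(-84 + (53 - 69)) - 114)² = (1/(-84 - 16) - 114)² = (1/(-100) - 114)² = (-1/100 - 114)² = (-11401/100)² = 129982801/10000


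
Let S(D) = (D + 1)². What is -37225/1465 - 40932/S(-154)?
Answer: -6899003/254031 ≈ -27.158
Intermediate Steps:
S(D) = (1 + D)²
-37225/1465 - 40932/S(-154) = -37225/1465 - 40932/(1 - 154)² = -37225*1/1465 - 40932/((-153)²) = -7445/293 - 40932/23409 = -7445/293 - 40932*1/23409 = -7445/293 - 1516/867 = -6899003/254031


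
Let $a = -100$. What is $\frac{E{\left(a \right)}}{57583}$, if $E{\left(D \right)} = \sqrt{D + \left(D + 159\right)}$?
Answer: $\frac{i \sqrt{41}}{57583} \approx 0.0001112 i$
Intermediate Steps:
$E{\left(D \right)} = \sqrt{159 + 2 D}$ ($E{\left(D \right)} = \sqrt{D + \left(159 + D\right)} = \sqrt{159 + 2 D}$)
$\frac{E{\left(a \right)}}{57583} = \frac{\sqrt{159 + 2 \left(-100\right)}}{57583} = \sqrt{159 - 200} \cdot \frac{1}{57583} = \sqrt{-41} \cdot \frac{1}{57583} = i \sqrt{41} \cdot \frac{1}{57583} = \frac{i \sqrt{41}}{57583}$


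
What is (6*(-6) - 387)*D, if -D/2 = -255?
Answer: -215730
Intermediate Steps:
D = 510 (D = -2*(-255) = 510)
(6*(-6) - 387)*D = (6*(-6) - 387)*510 = (-36 - 387)*510 = -423*510 = -215730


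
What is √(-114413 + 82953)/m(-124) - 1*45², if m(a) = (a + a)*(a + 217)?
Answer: -2025 - 11*I*√65/11532 ≈ -2025.0 - 0.0076903*I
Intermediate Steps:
m(a) = 2*a*(217 + a) (m(a) = (2*a)*(217 + a) = 2*a*(217 + a))
√(-114413 + 82953)/m(-124) - 1*45² = √(-114413 + 82953)/((2*(-124)*(217 - 124))) - 1*45² = √(-31460)/((2*(-124)*93)) - 1*2025 = (22*I*√65)/(-23064) - 2025 = (22*I*√65)*(-1/23064) - 2025 = -11*I*√65/11532 - 2025 = -2025 - 11*I*√65/11532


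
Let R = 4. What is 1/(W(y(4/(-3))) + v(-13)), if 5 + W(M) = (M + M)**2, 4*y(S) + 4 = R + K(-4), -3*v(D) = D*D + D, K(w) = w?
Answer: -1/53 ≈ -0.018868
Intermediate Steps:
v(D) = -D/3 - D**2/3 (v(D) = -(D*D + D)/3 = -(D**2 + D)/3 = -(D + D**2)/3 = -D/3 - D**2/3)
y(S) = -1 (y(S) = -1 + (4 - 4)/4 = -1 + (1/4)*0 = -1 + 0 = -1)
W(M) = -5 + 4*M**2 (W(M) = -5 + (M + M)**2 = -5 + (2*M)**2 = -5 + 4*M**2)
1/(W(y(4/(-3))) + v(-13)) = 1/((-5 + 4*(-1)**2) - 1/3*(-13)*(1 - 13)) = 1/((-5 + 4*1) - 1/3*(-13)*(-12)) = 1/((-5 + 4) - 52) = 1/(-1 - 52) = 1/(-53) = -1/53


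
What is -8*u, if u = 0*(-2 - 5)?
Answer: 0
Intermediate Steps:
u = 0 (u = 0*(-7) = 0)
-8*u = -8*0 = 0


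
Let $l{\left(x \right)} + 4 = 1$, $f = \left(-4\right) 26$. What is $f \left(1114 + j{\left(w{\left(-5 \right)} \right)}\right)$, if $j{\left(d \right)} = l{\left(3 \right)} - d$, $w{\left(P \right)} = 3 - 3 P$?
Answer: $-113672$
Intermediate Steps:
$f = -104$
$l{\left(x \right)} = -3$ ($l{\left(x \right)} = -4 + 1 = -3$)
$j{\left(d \right)} = -3 - d$
$f \left(1114 + j{\left(w{\left(-5 \right)} \right)}\right) = - 104 \left(1114 - \left(6 + 15\right)\right) = - 104 \left(1114 - 21\right) = \left(-104\right) 1093 = -113672$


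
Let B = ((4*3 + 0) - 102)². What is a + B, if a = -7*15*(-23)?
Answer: 10515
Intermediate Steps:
B = 8100 (B = ((12 + 0) - 102)² = (12 - 102)² = (-90)² = 8100)
a = 2415 (a = -105*(-23) = 2415)
a + B = 2415 + 8100 = 10515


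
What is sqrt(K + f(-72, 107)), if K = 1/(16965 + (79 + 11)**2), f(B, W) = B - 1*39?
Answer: I*sqrt(7748465990)/8355 ≈ 10.536*I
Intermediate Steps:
f(B, W) = -39 + B (f(B, W) = B - 39 = -39 + B)
K = 1/25065 (K = 1/(16965 + 90**2) = 1/(16965 + 8100) = 1/25065 ≈ 3.9896e-5)
sqrt(K + f(-72, 107)) = sqrt(1/25065 + (-39 - 72)) = sqrt(1/25065 - 111) = sqrt(-2782214/25065) = I*sqrt(7748465990)/8355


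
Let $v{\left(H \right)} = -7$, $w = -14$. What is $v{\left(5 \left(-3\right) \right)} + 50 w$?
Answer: $-707$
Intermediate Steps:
$v{\left(5 \left(-3\right) \right)} + 50 w = -7 + 50 \left(-14\right) = -7 - 700 = -707$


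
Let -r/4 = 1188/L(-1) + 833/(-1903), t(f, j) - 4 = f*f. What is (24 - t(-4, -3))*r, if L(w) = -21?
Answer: 12150704/13321 ≈ 912.15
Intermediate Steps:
t(f, j) = 4 + f² (t(f, j) = 4 + f*f = 4 + f²)
r = 3037676/13321 (r = -4*(1188/(-21) + 833/(-1903)) = -4*(1188*(-1/21) + 833*(-1/1903)) = -4*(-396/7 - 833/1903) = -4*(-759419/13321) = 3037676/13321 ≈ 228.04)
(24 - t(-4, -3))*r = (24 - (4 + (-4)²))*(3037676/13321) = (24 - (4 + 16))*(3037676/13321) = (24 - 1*20)*(3037676/13321) = (24 - 20)*(3037676/13321) = 4*(3037676/13321) = 12150704/13321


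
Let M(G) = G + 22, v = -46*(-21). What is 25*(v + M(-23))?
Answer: 24125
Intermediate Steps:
v = 966
M(G) = 22 + G
25*(v + M(-23)) = 25*(966 + (22 - 23)) = 25*(966 - 1) = 25*965 = 24125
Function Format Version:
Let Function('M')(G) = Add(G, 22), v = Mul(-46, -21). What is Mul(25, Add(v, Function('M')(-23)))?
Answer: 24125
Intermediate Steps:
v = 966
Function('M')(G) = Add(22, G)
Mul(25, Add(v, Function('M')(-23))) = Mul(25, Add(966, Add(22, -23))) = Mul(25, Add(966, -1)) = Mul(25, 965) = 24125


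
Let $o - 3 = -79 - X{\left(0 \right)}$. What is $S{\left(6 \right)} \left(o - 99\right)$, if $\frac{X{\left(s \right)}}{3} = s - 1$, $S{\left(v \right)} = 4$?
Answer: $-688$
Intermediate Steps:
$X{\left(s \right)} = -3 + 3 s$ ($X{\left(s \right)} = 3 \left(s - 1\right) = 3 \left(-1 + s\right) = -3 + 3 s$)
$o = -73$ ($o = 3 - \left(76 + 0\right) = 3 - 76 = -73$)
$S{\left(6 \right)} \left(o - 99\right) = 4 \left(-73 - 99\right) = 4 \left(-172\right) = -688$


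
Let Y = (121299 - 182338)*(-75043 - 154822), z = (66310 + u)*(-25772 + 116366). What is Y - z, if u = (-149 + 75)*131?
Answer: 8901659831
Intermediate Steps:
u = -9694 (u = -74*131 = -9694)
z = 5129069904 (z = (66310 - 9694)*(-25772 + 116366) = 56616*90594 = 5129069904)
Y = 14030729735 (Y = -61039*(-229865) = 14030729735)
Y - z = 14030729735 - 1*5129069904 = 14030729735 - 5129069904 = 8901659831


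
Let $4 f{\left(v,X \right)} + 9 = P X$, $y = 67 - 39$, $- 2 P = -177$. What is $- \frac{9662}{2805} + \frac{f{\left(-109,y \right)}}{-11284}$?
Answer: $- \frac{443029577}{126606480} \approx -3.4993$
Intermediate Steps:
$P = \frac{177}{2}$ ($P = \left(- \frac{1}{2}\right) \left(-177\right) = \frac{177}{2} \approx 88.5$)
$y = 28$
$f{\left(v,X \right)} = - \frac{9}{4} + \frac{177 X}{8}$ ($f{\left(v,X \right)} = - \frac{9}{4} + \frac{\frac{177}{2} X}{4} = - \frac{9}{4} + \frac{177 X}{8}$)
$- \frac{9662}{2805} + \frac{f{\left(-109,y \right)}}{-11284} = - \frac{9662}{2805} + \frac{- \frac{9}{4} + \frac{177}{8} \cdot 28}{-11284} = \left(-9662\right) \frac{1}{2805} + \left(- \frac{9}{4} + \frac{1239}{2}\right) \left(- \frac{1}{11284}\right) = - \frac{9662}{2805} + \frac{2469}{4} \left(- \frac{1}{11284}\right) = - \frac{9662}{2805} - \frac{2469}{45136} = - \frac{443029577}{126606480}$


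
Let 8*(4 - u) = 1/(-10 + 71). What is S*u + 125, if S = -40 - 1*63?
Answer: -139953/488 ≈ -286.79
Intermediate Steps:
u = 1951/488 (u = 4 - 1/(8*(-10 + 71)) = 4 - 1/8/61 = 4 - 1/8*1/61 = 4 - 1/488 = 1951/488 ≈ 3.9980)
S = -103 (S = -40 - 63 = -103)
S*u + 125 = -103*1951/488 + 125 = -200953/488 + 125 = -139953/488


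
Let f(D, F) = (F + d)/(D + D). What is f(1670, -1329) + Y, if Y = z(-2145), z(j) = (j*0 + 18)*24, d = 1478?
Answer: 1443029/3340 ≈ 432.04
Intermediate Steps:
z(j) = 432 (z(j) = (0 + 18)*24 = 18*24 = 432)
f(D, F) = (1478 + F)/(2*D) (f(D, F) = (F + 1478)/(D + D) = (1478 + F)/((2*D)) = (1478 + F)*(1/(2*D)) = (1478 + F)/(2*D))
Y = 432
f(1670, -1329) + Y = (1/2)*(1478 - 1329)/1670 + 432 = (1/2)*(1/1670)*149 + 432 = 149/3340 + 432 = 1443029/3340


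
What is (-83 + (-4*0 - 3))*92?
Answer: -7912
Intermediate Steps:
(-83 + (-4*0 - 3))*92 = (-83 + (0 - 3))*92 = (-83 - 3)*92 = -86*92 = -7912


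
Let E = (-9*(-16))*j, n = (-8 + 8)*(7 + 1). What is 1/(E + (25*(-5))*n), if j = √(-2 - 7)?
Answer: -I/432 ≈ -0.0023148*I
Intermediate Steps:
n = 0 (n = 0*8 = 0)
j = 3*I (j = √(-9) = 3*I ≈ 3.0*I)
E = 432*I (E = (-9*(-16))*(3*I) = 144*(3*I) = 432*I ≈ 432.0*I)
1/(E + (25*(-5))*n) = 1/(432*I + (25*(-5))*0) = 1/(432*I - 125*0) = 1/(432*I + 0) = 1/(432*I) = -I/432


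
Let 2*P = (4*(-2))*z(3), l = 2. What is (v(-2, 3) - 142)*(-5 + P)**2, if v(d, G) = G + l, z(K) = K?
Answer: -39593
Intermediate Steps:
P = -12 (P = ((4*(-2))*3)/2 = (-8*3)/2 = (1/2)*(-24) = -12)
v(d, G) = 2 + G (v(d, G) = G + 2 = 2 + G)
(v(-2, 3) - 142)*(-5 + P)**2 = ((2 + 3) - 142)*(-5 - 12)**2 = (5 - 142)*(-17)**2 = -137*289 = -39593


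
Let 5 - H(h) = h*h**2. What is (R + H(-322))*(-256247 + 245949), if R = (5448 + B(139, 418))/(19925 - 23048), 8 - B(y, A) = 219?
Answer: -1073723677158836/3123 ≈ -3.4381e+11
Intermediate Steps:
B(y, A) = -211 (B(y, A) = 8 - 1*219 = 8 - 219 = -211)
H(h) = 5 - h**3 (H(h) = 5 - h*h**2 = 5 - h**3)
R = -5237/3123 (R = (5448 - 211)/(19925 - 23048) = 5237/(-3123) = 5237*(-1/3123) = -5237/3123 ≈ -1.6769)
(R + H(-322))*(-256247 + 245949) = (-5237/3123 + (5 - 1*(-322)**3))*(-256247 + 245949) = (-5237/3123 + (5 - 1*(-33386248)))*(-10298) = (-5237/3123 + (5 + 33386248))*(-10298) = (-5237/3123 + 33386253)*(-10298) = (104265262882/3123)*(-10298) = -1073723677158836/3123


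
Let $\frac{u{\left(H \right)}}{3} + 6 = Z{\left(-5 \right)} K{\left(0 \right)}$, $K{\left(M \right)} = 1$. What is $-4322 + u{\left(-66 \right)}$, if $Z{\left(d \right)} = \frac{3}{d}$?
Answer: $- \frac{21709}{5} \approx -4341.8$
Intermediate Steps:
$u{\left(H \right)} = - \frac{99}{5}$ ($u{\left(H \right)} = -18 + 3 \frac{3}{-5} \cdot 1 = -18 + 3 \cdot 3 \left(- \frac{1}{5}\right) 1 = -18 + 3 \left(\left(- \frac{3}{5}\right) 1\right) = -18 + 3 \left(- \frac{3}{5}\right) = -18 - \frac{9}{5} = - \frac{99}{5}$)
$-4322 + u{\left(-66 \right)} = -4322 - \frac{99}{5} = - \frac{21709}{5}$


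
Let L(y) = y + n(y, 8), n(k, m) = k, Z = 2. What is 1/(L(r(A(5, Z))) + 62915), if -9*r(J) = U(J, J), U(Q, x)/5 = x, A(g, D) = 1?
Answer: 9/566225 ≈ 1.5895e-5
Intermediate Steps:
U(Q, x) = 5*x
r(J) = -5*J/9
L(y) = 2*y (L(y) = y + y = 2*y)
1/(L(r(A(5, Z))) + 62915) = 1/(2*(-5/9*1) + 62915) = 1/(2*(-5/9) + 62915) = 1/(-10/9 + 62915) = 1/(566225/9) = 9/566225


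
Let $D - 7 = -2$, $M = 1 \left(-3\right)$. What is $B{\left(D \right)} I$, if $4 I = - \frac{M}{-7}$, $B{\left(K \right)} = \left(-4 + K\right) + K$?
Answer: $- \frac{9}{14} \approx -0.64286$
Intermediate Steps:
$M = -3$
$D = 5$ ($D = 7 - 2 = 5$)
$B{\left(K \right)} = -4 + 2 K$
$I = - \frac{3}{28}$ ($I = \frac{\left(-1\right) \left(- \frac{3}{-7}\right)}{4} = \frac{\left(-1\right) \left(\left(-3\right) \left(- \frac{1}{7}\right)\right)}{4} = \frac{\left(-1\right) \frac{3}{7}}{4} = \frac{1}{4} \left(- \frac{3}{7}\right) = - \frac{3}{28} \approx -0.10714$)
$B{\left(D \right)} I = \left(-4 + 2 \cdot 5\right) \left(- \frac{3}{28}\right) = \left(-4 + 10\right) \left(- \frac{3}{28}\right) = 6 \left(- \frac{3}{28}\right) = - \frac{9}{14}$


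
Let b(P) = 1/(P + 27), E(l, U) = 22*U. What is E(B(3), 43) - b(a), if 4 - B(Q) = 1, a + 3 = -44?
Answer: 18921/20 ≈ 946.05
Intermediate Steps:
a = -47 (a = -3 - 44 = -47)
B(Q) = 3 (B(Q) = 4 - 1*1 = 4 - 1 = 3)
b(P) = 1/(27 + P)
E(B(3), 43) - b(a) = 22*43 - 1/(27 - 47) = 946 - 1/(-20) = 946 - 1*(-1/20) = 946 + 1/20 = 18921/20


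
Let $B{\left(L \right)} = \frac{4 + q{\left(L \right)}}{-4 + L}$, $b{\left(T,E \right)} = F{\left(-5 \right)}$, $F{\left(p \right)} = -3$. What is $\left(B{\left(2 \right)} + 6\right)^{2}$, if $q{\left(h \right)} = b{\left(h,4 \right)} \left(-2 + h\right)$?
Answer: $16$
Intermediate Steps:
$b{\left(T,E \right)} = -3$
$q{\left(h \right)} = 6 - 3 h$ ($q{\left(h \right)} = - 3 \left(-2 + h\right) = 6 - 3 h$)
$B{\left(L \right)} = \frac{10 - 3 L}{-4 + L}$ ($B{\left(L \right)} = \frac{4 - \left(-6 + 3 L\right)}{-4 + L} = \frac{10 - 3 L}{-4 + L}$)
$\left(B{\left(2 \right)} + 6\right)^{2} = \left(\frac{10 - 6}{-4 + 2} + 6\right)^{2} = \left(\frac{10 - 6}{-2} + 6\right)^{2} = \left(\left(- \frac{1}{2}\right) 4 + 6\right)^{2} = \left(-2 + 6\right)^{2} = 4^{2} = 16$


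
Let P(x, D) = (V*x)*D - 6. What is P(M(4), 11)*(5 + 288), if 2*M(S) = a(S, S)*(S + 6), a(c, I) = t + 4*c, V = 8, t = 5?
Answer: 2705562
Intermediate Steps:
a(c, I) = 5 + 4*c
M(S) = (5 + 4*S)*(6 + S)/2 (M(S) = ((5 + 4*S)*(S + 6))/2 = ((5 + 4*S)*(6 + S))/2 = (5 + 4*S)*(6 + S)/2)
P(x, D) = -6 + 8*D*x (P(x, D) = (8*x)*D - 6 = 8*D*x - 6 = -6 + 8*D*x)
P(M(4), 11)*(5 + 288) = (-6 + 8*11*((5 + 4*4)*(6 + 4)/2))*(5 + 288) = (-6 + 8*11*((½)*(5 + 16)*10))*293 = (-6 + 8*11*((½)*21*10))*293 = (-6 + 8*11*105)*293 = (-6 + 9240)*293 = 9234*293 = 2705562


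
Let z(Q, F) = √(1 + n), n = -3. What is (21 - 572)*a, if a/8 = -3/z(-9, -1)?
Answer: -6612*I*√2 ≈ -9350.8*I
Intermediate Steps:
z(Q, F) = I*√2 (z(Q, F) = √(1 - 3) = √(-2) = I*√2)
a = 12*I*√2 (a = 8*(-3*(-I*√2/2)) = 8*(-(-3)*I*√2/2) = 8*(3*I*√2/2) = 12*I*√2 ≈ 16.971*I)
(21 - 572)*a = (21 - 572)*(12*I*√2) = -6612*I*√2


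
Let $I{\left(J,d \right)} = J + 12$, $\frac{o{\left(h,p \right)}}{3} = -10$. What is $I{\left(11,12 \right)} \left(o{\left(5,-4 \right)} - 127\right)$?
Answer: $-3611$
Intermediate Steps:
$o{\left(h,p \right)} = -30$ ($o{\left(h,p \right)} = 3 \left(-10\right) = -30$)
$I{\left(J,d \right)} = 12 + J$
$I{\left(11,12 \right)} \left(o{\left(5,-4 \right)} - 127\right) = \left(12 + 11\right) \left(-30 - 127\right) = 23 \left(-157\right) = -3611$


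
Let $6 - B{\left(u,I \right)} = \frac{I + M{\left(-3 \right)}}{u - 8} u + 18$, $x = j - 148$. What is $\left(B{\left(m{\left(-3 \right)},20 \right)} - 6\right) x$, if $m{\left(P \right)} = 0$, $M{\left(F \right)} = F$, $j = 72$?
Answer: $1368$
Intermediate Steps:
$x = -76$ ($x = 72 - 148 = -76$)
$B{\left(u,I \right)} = -12 - \frac{u \left(-3 + I\right)}{-8 + u}$ ($B{\left(u,I \right)} = 6 - \left(\frac{I - 3}{u - 8} u + 18\right) = 6 - \left(\frac{-3 + I}{-8 + u} u + 18\right) = 6 - \left(\frac{u \left(-3 + I\right)}{-8 + u} + 18\right) = 6 - \left(18 + \frac{u \left(-3 + I\right)}{-8 + u}\right) = -12 - \frac{u \left(-3 + I\right)}{-8 + u}$)
$\left(B{\left(m{\left(-3 \right)},20 \right)} - 6\right) x = \left(\frac{96 - 0 - 20 \cdot 0}{-8 + 0} - 6\right) \left(-76\right) = \left(\frac{96 + 0 + 0}{-8} - 6\right) \left(-76\right) = \left(\left(- \frac{1}{8}\right) 96 - 6\right) \left(-76\right) = \left(-12 - 6\right) \left(-76\right) = \left(-18\right) \left(-76\right) = 1368$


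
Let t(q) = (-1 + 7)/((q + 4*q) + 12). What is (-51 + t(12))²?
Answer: 373321/144 ≈ 2592.5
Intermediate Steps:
t(q) = 6/(12 + 5*q) (t(q) = 6/(5*q + 12) = 6/(12 + 5*q))
(-51 + t(12))² = (-51 + 6/(12 + 5*12))² = (-51 + 6/(12 + 60))² = (-51 + 6/72)² = (-51 + 6*(1/72))² = (-51 + 1/12)² = (-611/12)² = 373321/144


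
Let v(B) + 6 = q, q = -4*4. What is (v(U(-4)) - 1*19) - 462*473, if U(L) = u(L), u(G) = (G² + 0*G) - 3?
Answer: -218567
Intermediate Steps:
u(G) = -3 + G² (u(G) = (G² + 0) - 3 = G² - 3 = -3 + G²)
q = -16
U(L) = -3 + L²
v(B) = -22 (v(B) = -6 - 16 = -22)
(v(U(-4)) - 1*19) - 462*473 = (-22 - 1*19) - 462*473 = (-22 - 19) - 218526 = -41 - 218526 = -218567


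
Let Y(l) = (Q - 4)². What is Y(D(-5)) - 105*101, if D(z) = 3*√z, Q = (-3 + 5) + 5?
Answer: -10596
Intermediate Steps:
Q = 7 (Q = 2 + 5 = 7)
Y(l) = 9 (Y(l) = (7 - 4)² = 3² = 9)
Y(D(-5)) - 105*101 = 9 - 105*101 = 9 - 10605 = -10596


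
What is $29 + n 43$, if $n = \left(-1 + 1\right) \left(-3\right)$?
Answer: $29$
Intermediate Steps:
$n = 0$ ($n = 0 \left(-3\right) = 0$)
$29 + n 43 = 29 + 0 \cdot 43 = 29 + 0 = 29$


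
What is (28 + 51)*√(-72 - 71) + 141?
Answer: 141 + 79*I*√143 ≈ 141.0 + 944.7*I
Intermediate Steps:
(28 + 51)*√(-72 - 71) + 141 = 79*√(-143) + 141 = 79*(I*√143) + 141 = 79*I*√143 + 141 = 141 + 79*I*√143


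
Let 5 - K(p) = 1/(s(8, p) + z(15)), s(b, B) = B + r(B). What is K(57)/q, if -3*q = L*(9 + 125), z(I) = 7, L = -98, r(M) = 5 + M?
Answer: 629/551544 ≈ 0.0011404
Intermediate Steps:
s(b, B) = 5 + 2*B (s(b, B) = B + (5 + B) = 5 + 2*B)
q = 13132/3 (q = -(-98)*(9 + 125)/3 = -(-98)*134/3 = -1/3*(-13132) = 13132/3 ≈ 4377.3)
K(p) = 5 - 1/(12 + 2*p) (K(p) = 5 - 1/((5 + 2*p) + 7) = 5 - 1/(12 + 2*p))
K(57)/q = ((59 + 10*57)/(2*(6 + 57)))/(13132/3) = ((1/2)*(59 + 570)/63)*(3/13132) = ((1/2)*(1/63)*629)*(3/13132) = (629/126)*(3/13132) = 629/551544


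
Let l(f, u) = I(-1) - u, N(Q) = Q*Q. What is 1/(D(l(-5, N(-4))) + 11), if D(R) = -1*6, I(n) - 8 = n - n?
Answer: ⅕ ≈ 0.20000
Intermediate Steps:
I(n) = 8 (I(n) = 8 + (n - n) = 8 + 0 = 8)
N(Q) = Q²
l(f, u) = 8 - u
D(R) = -6
1/(D(l(-5, N(-4))) + 11) = 1/(-6 + 11) = 1/5 = ⅕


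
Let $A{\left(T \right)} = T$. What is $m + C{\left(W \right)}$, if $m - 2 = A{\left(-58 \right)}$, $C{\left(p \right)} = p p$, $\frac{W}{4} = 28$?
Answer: $12488$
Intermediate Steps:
$W = 112$ ($W = 4 \cdot 28 = 112$)
$C{\left(p \right)} = p^{2}$
$m = -56$ ($m = 2 - 58 = -56$)
$m + C{\left(W \right)} = -56 + 112^{2} = -56 + 12544 = 12488$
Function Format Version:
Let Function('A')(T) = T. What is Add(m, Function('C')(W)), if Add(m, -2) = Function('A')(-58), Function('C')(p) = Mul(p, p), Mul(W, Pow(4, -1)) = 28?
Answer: 12488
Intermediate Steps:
W = 112 (W = Mul(4, 28) = 112)
Function('C')(p) = Pow(p, 2)
m = -56 (m = Add(2, -58) = -56)
Add(m, Function('C')(W)) = Add(-56, Pow(112, 2)) = Add(-56, 12544) = 12488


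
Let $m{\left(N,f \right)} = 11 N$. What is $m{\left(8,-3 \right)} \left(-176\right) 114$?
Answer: $-1765632$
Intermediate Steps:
$m{\left(8,-3 \right)} \left(-176\right) 114 = 11 \cdot 8 \left(-176\right) 114 = 88 \left(-176\right) 114 = \left(-15488\right) 114 = -1765632$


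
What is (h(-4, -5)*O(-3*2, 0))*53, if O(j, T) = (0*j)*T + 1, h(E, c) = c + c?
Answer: -530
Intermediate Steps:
h(E, c) = 2*c
O(j, T) = 1 (O(j, T) = 0*T + 1 = 0 + 1 = 1)
(h(-4, -5)*O(-3*2, 0))*53 = ((2*(-5))*1)*53 = -10*1*53 = -10*53 = -530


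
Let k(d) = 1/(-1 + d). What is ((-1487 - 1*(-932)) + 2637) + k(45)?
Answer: 91609/44 ≈ 2082.0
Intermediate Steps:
((-1487 - 1*(-932)) + 2637) + k(45) = ((-1487 - 1*(-932)) + 2637) + 1/(-1 + 45) = ((-1487 + 932) + 2637) + 1/44 = (-555 + 2637) + 1/44 = 2082 + 1/44 = 91609/44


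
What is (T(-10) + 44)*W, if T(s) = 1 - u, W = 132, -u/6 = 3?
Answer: 8316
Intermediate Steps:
u = -18 (u = -6*3 = -18)
T(s) = 19 (T(s) = 1 - 1*(-18) = 1 + 18 = 19)
(T(-10) + 44)*W = (19 + 44)*132 = 63*132 = 8316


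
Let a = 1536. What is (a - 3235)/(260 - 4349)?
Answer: 1699/4089 ≈ 0.41550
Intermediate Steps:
(a - 3235)/(260 - 4349) = (1536 - 3235)/(260 - 4349) = -1699/(-4089) = -1699*(-1/4089) = 1699/4089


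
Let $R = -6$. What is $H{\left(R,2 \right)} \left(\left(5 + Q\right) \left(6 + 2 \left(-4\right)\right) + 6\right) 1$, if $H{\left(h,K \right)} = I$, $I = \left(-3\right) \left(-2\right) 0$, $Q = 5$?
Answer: $0$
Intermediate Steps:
$I = 0$ ($I = 6 \cdot 0 = 0$)
$H{\left(h,K \right)} = 0$
$H{\left(R,2 \right)} \left(\left(5 + Q\right) \left(6 + 2 \left(-4\right)\right) + 6\right) 1 = 0 \left(\left(5 + 5\right) \left(6 + 2 \left(-4\right)\right) + 6\right) 1 = 0 \left(10 \left(6 - 8\right) + 6\right) 1 = 0 \left(10 \left(-2\right) + 6\right) 1 = 0 \left(-20 + 6\right) 1 = 0 \left(\left(-14\right) 1\right) = 0 \left(-14\right) = 0$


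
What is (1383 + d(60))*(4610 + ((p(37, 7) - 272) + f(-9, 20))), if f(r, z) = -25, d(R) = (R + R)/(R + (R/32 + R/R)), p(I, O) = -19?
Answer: 2991239046/503 ≈ 5.9468e+6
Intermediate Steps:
d(R) = 2*R/(1 + 33*R/32) (d(R) = (2*R)/(R + (R*(1/32) + 1)) = (2*R)/(R + (R/32 + 1)) = (2*R)/(R + (1 + R/32)) = (2*R)/(1 + 33*R/32) = 2*R/(1 + 33*R/32))
(1383 + d(60))*(4610 + ((p(37, 7) - 272) + f(-9, 20))) = (1383 + 64*60/(32 + 33*60))*(4610 + ((-19 - 272) - 25)) = (1383 + 64*60/(32 + 1980))*(4610 + (-291 - 25)) = (1383 + 64*60/2012)*(4610 - 316) = (1383 + 64*60*(1/2012))*4294 = (1383 + 960/503)*4294 = (696609/503)*4294 = 2991239046/503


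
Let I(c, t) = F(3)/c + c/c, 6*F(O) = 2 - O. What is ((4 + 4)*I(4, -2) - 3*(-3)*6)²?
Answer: 34225/9 ≈ 3802.8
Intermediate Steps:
F(O) = ⅓ - O/6 (F(O) = (2 - O)/6 = ⅓ - O/6)
I(c, t) = 1 - 1/(6*c) (I(c, t) = (⅓ - ⅙*3)/c + c/c = (⅓ - ½)/c + 1 = -1/(6*c) + 1 = 1 - 1/(6*c))
((4 + 4)*I(4, -2) - 3*(-3)*6)² = ((4 + 4)*((-⅙ + 4)/4) - 3*(-3)*6)² = (8*((¼)*(23/6)) + 9*6)² = (8*(23/24) + 54)² = (23/3 + 54)² = (185/3)² = 34225/9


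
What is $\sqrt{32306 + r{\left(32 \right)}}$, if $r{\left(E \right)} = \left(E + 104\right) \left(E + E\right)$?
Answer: $\sqrt{41010} \approx 202.51$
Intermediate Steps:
$r{\left(E \right)} = 2 E \left(104 + E\right)$ ($r{\left(E \right)} = \left(104 + E\right) 2 E = 2 E \left(104 + E\right)$)
$\sqrt{32306 + r{\left(32 \right)}} = \sqrt{32306 + 2 \cdot 32 \left(104 + 32\right)} = \sqrt{32306 + 2 \cdot 32 \cdot 136} = \sqrt{32306 + 8704} = \sqrt{41010}$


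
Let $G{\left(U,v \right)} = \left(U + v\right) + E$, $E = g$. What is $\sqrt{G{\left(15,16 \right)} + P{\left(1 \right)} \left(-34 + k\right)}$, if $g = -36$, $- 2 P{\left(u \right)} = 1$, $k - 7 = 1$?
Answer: $2 \sqrt{2} \approx 2.8284$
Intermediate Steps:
$k = 8$ ($k = 7 + 1 = 8$)
$P{\left(u \right)} = - \frac{1}{2}$ ($P{\left(u \right)} = \left(- \frac{1}{2}\right) 1 = - \frac{1}{2}$)
$E = -36$
$G{\left(U,v \right)} = -36 + U + v$ ($G{\left(U,v \right)} = \left(U + v\right) - 36 = -36 + U + v$)
$\sqrt{G{\left(15,16 \right)} + P{\left(1 \right)} \left(-34 + k\right)} = \sqrt{\left(-36 + 15 + 16\right) - \frac{-34 + 8}{2}} = \sqrt{-5 - -13} = \sqrt{-5 + 13} = \sqrt{8} = 2 \sqrt{2}$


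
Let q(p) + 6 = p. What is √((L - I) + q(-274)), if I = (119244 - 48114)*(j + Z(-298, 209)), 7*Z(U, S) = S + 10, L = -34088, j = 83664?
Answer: I*√291710722002/7 ≈ 77158.0*I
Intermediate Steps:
q(p) = -6 + p
Z(U, S) = 10/7 + S/7 (Z(U, S) = (S + 10)/7 = (10 + S)/7 = 10/7 + S/7)
I = 41672719710/7 (I = (119244 - 48114)*(83664 + (10/7 + (⅐)*209)) = 71130*(83664 + (10/7 + 209/7)) = 71130*(83664 + 219/7) = 71130*(585867/7) = 41672719710/7 ≈ 5.9532e+9)
√((L - I) + q(-274)) = √((-34088 - 1*41672719710/7) + (-6 - 274)) = √((-34088 - 41672719710/7) - 280) = √(-41672958326/7 - 280) = √(-41672960286/7) = I*√291710722002/7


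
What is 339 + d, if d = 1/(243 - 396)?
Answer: 51866/153 ≈ 338.99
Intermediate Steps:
d = -1/153 (d = 1/(-153) = -1/153 ≈ -0.0065359)
339 + d = 339 - 1/153 = 51866/153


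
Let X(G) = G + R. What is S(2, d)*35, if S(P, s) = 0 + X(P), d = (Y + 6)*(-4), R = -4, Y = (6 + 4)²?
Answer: -70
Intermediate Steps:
Y = 100 (Y = 10² = 100)
X(G) = -4 + G (X(G) = G - 4 = -4 + G)
d = -424 (d = (100 + 6)*(-4) = 106*(-4) = -424)
S(P, s) = -4 + P (S(P, s) = 0 + (-4 + P) = -4 + P)
S(2, d)*35 = (-4 + 2)*35 = -2*35 = -70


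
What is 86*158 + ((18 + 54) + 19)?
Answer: 13679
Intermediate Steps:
86*158 + ((18 + 54) + 19) = 13588 + (72 + 19) = 13588 + 91 = 13679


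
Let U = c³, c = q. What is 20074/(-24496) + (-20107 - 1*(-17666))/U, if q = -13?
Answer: 7846079/26908856 ≈ 0.29158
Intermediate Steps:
c = -13
U = -2197 (U = (-13)³ = -2197)
20074/(-24496) + (-20107 - 1*(-17666))/U = 20074/(-24496) + (-20107 - 1*(-17666))/(-2197) = 20074*(-1/24496) + (-20107 + 17666)*(-1/2197) = -10037/12248 - 2441*(-1/2197) = -10037/12248 + 2441/2197 = 7846079/26908856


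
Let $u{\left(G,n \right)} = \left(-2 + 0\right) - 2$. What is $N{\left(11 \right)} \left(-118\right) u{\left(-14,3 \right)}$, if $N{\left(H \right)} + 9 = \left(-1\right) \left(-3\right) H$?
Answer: $11328$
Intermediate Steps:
$u{\left(G,n \right)} = -4$ ($u{\left(G,n \right)} = -2 - 2 = -4$)
$N{\left(H \right)} = -9 + 3 H$ ($N{\left(H \right)} = -9 + \left(-1\right) \left(-3\right) H = -9 + 3 H$)
$N{\left(11 \right)} \left(-118\right) u{\left(-14,3 \right)} = \left(-9 + 3 \cdot 11\right) \left(-118\right) \left(-4\right) = \left(-9 + 33\right) \left(-118\right) \left(-4\right) = 24 \left(-118\right) \left(-4\right) = \left(-2832\right) \left(-4\right) = 11328$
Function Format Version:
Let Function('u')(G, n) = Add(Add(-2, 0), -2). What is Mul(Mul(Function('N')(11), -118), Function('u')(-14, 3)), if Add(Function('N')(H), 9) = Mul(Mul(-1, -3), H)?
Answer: 11328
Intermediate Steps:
Function('u')(G, n) = -4 (Function('u')(G, n) = Add(-2, -2) = -4)
Function('N')(H) = Add(-9, Mul(3, H)) (Function('N')(H) = Add(-9, Mul(Mul(-1, -3), H)) = Add(-9, Mul(3, H)))
Mul(Mul(Function('N')(11), -118), Function('u')(-14, 3)) = Mul(Mul(Add(-9, Mul(3, 11)), -118), -4) = Mul(Mul(Add(-9, 33), -118), -4) = Mul(Mul(24, -118), -4) = Mul(-2832, -4) = 11328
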